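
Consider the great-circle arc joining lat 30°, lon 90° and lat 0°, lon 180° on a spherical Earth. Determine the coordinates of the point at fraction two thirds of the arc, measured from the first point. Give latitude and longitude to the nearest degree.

Write both endpoints as unit vectors p₁, p₂ with components (cos φ cos λ, cos φ sin λ, sin φ).
The central angle between the endpoints is δ = arccos(p₁·p₂) ≈ 1.571 rad (90.0°).
Interpolate at f = 2/3 with slerp weights a = sin((1−f)δ)/sin δ ≈ 0.500, b = sin(fδ)/sin δ ≈ 0.866.
p = a·p₁ + b·p₂ ≈ (-0.866, 0.433, 0.250); φ = arcsin(p_z) ≈ 14.48°, λ = atan2(p_y, p_x) ≈ 153.43°.

≈ lat 14°, lon 153°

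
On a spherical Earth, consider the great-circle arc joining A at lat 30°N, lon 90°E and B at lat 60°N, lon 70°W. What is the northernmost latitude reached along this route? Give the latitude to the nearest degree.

≈ 81°N

The great circle lies in the plane with unit normal n̂ = (p₁ × p₂)/|p₁ × p₂|.
Here n̂_z ≈ -0.148; the vertex latitude is φ_max = arccos|n̂_z| ≈ 81.5°.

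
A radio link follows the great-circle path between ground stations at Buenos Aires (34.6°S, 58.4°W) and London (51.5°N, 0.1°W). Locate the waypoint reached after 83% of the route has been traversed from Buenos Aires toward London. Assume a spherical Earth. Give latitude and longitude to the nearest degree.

≈ (38°N, 15°W)

Convert each endpoint to a unit vector on the sphere (x = cos φ cos λ, y = cos φ sin λ, z = sin φ).
The central angle between the endpoints is δ = arccos(p₁·p₂) ≈ 1.747 rad (100.1°).
Interpolate at f = 0.83 with slerp weights a = sin((1−f)δ)/sin δ ≈ 0.297, b = sin(fδ)/sin δ ≈ 1.008.
p = a·p₁ + b·p₂ ≈ (0.756, -0.209, 0.620); φ = arcsin(p_z) ≈ 38.34°, λ = atan2(p_y, p_x) ≈ -15.49°.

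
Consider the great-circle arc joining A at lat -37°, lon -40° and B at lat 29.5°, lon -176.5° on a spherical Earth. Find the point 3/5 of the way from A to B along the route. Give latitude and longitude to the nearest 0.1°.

≈ lat -1.4°, lon -126.0°

Write both endpoints as unit vectors p₁, p₂ with components (cos φ cos λ, cos φ sin λ, sin φ).
The central angle between the endpoints is δ = arccos(p₁·p₂) ≈ 2.499 rad (143.2°).
Interpolate at f = 3/5 with slerp weights a = sin((1−f)δ)/sin δ ≈ 1.404, b = sin(fδ)/sin δ ≈ 1.664.
p = a·p₁ + b·p₂ ≈ (-0.587, -0.809, -0.025); φ = arcsin(p_z) ≈ -1.45°, λ = atan2(p_y, p_x) ≈ -125.97°.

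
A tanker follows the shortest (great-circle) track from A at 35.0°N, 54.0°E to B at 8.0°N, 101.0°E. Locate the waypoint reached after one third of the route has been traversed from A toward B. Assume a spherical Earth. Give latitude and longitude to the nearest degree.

From cos δ = sin φ₁ sin φ₂ + cos φ₁ cos φ₂ cos Δλ, the central angle is δ ≈ 0.885 rad (50.7°).
Interpolate at f = 1/3 with slerp weights a = sin((1−f)δ)/sin δ ≈ 0.719, b = sin(fδ)/sin δ ≈ 0.376.
p = a·p₁ + b·p₂ ≈ (0.275, 0.842, 0.465); φ = arcsin(p_z) ≈ 27.69°, λ = atan2(p_y, p_x) ≈ 71.90°.

≈ 28°N, 72°E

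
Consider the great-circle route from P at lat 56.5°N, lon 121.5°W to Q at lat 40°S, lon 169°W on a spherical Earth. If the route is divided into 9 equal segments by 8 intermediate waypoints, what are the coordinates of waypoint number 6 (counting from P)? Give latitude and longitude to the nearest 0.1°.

From cos δ = sin φ₁ sin φ₂ + cos φ₁ cos φ₂ cos Δλ, the central angle is δ ≈ 1.824 rad (104.5°).
Interpolate at f = 6/9 with slerp weights a = sin((1−f)δ)/sin δ ≈ 0.590, b = sin(fδ)/sin δ ≈ 0.969.
p = a·p₁ + b·p₂ ≈ (-0.898, -0.419, -0.131); φ = arcsin(p_z) ≈ -7.50°, λ = atan2(p_y, p_x) ≈ -154.99°.

≈ lat 7.5°S, lon 155.0°W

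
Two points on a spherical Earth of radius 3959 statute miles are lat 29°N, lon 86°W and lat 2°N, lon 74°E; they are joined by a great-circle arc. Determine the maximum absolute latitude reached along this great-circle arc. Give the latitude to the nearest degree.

The great circle lies in the plane with unit normal n̂ = (p₁ × p₂)/|p₁ × p₂|.
Here n̂_z ≈ +0.503; the vertex latitude is φ_max = arccos|n̂_z| ≈ 59.8°.
Check via Clairaut: cos φ_max = |cos φ₁| · sin C = cos(29.0°)·sin(35.1°) ≈ 0.503, again giving ≈ 59.8°.

≈ 60°N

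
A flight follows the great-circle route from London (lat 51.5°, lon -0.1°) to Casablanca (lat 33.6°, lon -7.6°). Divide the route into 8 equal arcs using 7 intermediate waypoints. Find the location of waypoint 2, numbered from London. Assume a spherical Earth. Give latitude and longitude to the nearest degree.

≈ lat 47°, lon -2°

The haversine formula gives a central angle δ ≈ 0.327 rad (18.7°) between the endpoints.
Interpolate at f = 2/8 with slerp weights a = sin((1−f)δ)/sin δ ≈ 0.756, b = sin(fδ)/sin δ ≈ 0.254.
p = a·p₁ + b·p₂ ≈ (0.680, -0.029, 0.732); φ = arcsin(p_z) ≈ 47.07°, λ = atan2(p_y, p_x) ≈ -2.43°.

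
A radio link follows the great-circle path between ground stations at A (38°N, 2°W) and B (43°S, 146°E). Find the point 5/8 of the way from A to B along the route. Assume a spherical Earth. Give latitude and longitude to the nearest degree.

Write both endpoints as unit vectors p₁, p₂ with components (cos φ cos λ, cos φ sin λ, sin φ).
The central angle between the endpoints is δ = arccos(p₁·p₂) ≈ 2.711 rad (155.3°).
Interpolate at f = 5/8 with slerp weights a = sin((1−f)δ)/sin δ ≈ 2.036, b = sin(fδ)/sin δ ≈ 2.376.
p = a·p₁ + b·p₂ ≈ (0.163, 0.916, -0.367); φ = arcsin(p_z) ≈ -21.54°, λ = atan2(p_y, p_x) ≈ 79.93°.

≈ (22°S, 80°E)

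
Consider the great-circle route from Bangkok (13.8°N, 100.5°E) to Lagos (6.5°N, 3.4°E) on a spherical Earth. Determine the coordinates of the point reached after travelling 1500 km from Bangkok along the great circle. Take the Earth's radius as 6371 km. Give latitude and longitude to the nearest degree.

Write both endpoints as unit vectors p₁, p₂ with components (cos φ cos λ, cos φ sin λ, sin φ).
The central angle between the endpoints is δ = arccos(p₁·p₂) ≈ 1.663 rad (95.3°). The total great-circle distance is δ·R ≈ 1.663 × 6371 ≈ 10596 km, so the target fraction is f = 1500/10596 ≈ 0.142.
Interpolate at f ≈ 0.142 with slerp weights a = sin((1−f)δ)/sin δ ≈ 0.994, b = sin(fδ)/sin δ ≈ 0.234.
p = a·p₁ + b·p₂ ≈ (0.056, 0.963, 0.264); φ = arcsin(p_z) ≈ 15.29°, λ = atan2(p_y, p_x) ≈ 86.65°.

≈ 15°N, 87°E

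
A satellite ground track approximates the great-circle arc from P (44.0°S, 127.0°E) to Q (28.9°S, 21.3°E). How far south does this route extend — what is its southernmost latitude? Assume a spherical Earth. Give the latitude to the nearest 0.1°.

The great circle lies in the plane with unit normal n̂ = (p₁ × p₂)/|p₁ × p₂|.
Here n̂_z ≈ -0.615; the vertex latitude is φ_max = arccos|n̂_z| ≈ 52.1°.

≈ 52.1°S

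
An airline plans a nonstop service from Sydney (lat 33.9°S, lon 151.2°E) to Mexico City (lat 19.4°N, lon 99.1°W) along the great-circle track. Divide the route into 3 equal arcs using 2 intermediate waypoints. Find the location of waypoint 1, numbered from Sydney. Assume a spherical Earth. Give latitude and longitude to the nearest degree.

≈ lat 22°S, lon 166°W

The haversine formula gives a central angle δ ≈ 2.037 rad (116.7°) between the endpoints.
Interpolate at f = 1/3 with slerp weights a = sin((1−f)δ)/sin δ ≈ 1.094, b = sin(fδ)/sin δ ≈ 0.703.
p = a·p₁ + b·p₂ ≈ (-0.901, -0.217, -0.377); φ = arcsin(p_z) ≈ -22.13°, λ = atan2(p_y, p_x) ≈ -166.44°.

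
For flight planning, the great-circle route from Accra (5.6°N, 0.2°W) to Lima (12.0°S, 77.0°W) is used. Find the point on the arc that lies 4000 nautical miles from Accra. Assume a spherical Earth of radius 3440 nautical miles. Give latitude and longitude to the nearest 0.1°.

≈ (10.1°S, 65.2°W)

From cos δ = sin φ₁ sin φ₂ + cos φ₁ cos φ₂ cos Δλ, the central angle is δ ≈ 1.367 rad (78.3°). The total great-circle distance is δ·R ≈ 1.367 × 3440 ≈ 4704 nmi, so the target fraction is f = 4000/4704 ≈ 0.850.
Interpolate at f ≈ 0.850 with slerp weights a = sin((1−f)δ)/sin δ ≈ 0.207, b = sin(fδ)/sin δ ≈ 0.937.
p = a·p₁ + b·p₂ ≈ (0.413, -0.894, -0.175); φ = arcsin(p_z) ≈ -10.06°, λ = atan2(p_y, p_x) ≈ -65.22°.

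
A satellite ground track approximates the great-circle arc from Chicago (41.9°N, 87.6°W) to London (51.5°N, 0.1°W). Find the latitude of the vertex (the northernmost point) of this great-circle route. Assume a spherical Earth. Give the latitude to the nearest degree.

The great circle lies in the plane with unit normal n̂ = (p₁ × p₂)/|p₁ × p₂|.
Here n̂_z ≈ +0.551; the vertex latitude is φ_max = arccos|n̂_z| ≈ 56.6°.
Check via Clairaut: cos φ_max = |cos φ₁| · sin C = cos(41.9°)·sin(47.8°) ≈ 0.551, again giving ≈ 56.6°.

≈ 57°N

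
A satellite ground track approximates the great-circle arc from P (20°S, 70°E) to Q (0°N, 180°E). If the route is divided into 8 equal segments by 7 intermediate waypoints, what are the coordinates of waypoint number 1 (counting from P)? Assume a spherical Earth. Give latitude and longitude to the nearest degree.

Convert each endpoint to a unit vector on the sphere (x = cos φ cos λ, y = cos φ sin λ, z = sin φ).
The central angle between the endpoints is δ = arccos(p₁·p₂) ≈ 1.898 rad (108.7°).
Interpolate at f = 1/8 with slerp weights a = sin((1−f)δ)/sin δ ≈ 1.052, b = sin(fδ)/sin δ ≈ 0.248.
p = a·p₁ + b·p₂ ≈ (0.090, 0.929, -0.360); φ = arcsin(p_z) ≈ -21.08°, λ = atan2(p_y, p_x) ≈ 84.48°.

≈ (21°S, 84°E)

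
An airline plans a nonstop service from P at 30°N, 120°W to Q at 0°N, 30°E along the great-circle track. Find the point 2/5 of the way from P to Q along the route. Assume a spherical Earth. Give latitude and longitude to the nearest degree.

≈ 49°N, 50°W

The haversine formula gives a central angle δ ≈ 2.419 rad (138.6°) between the endpoints.
Interpolate at f = 2/5 with slerp weights a = sin((1−f)δ)/sin δ ≈ 1.501, b = sin(fδ)/sin δ ≈ 1.245.
p = a·p₁ + b·p₂ ≈ (0.428, -0.503, 0.751); φ = arcsin(p_z) ≈ 48.64°, λ = atan2(p_y, p_x) ≈ -49.61°.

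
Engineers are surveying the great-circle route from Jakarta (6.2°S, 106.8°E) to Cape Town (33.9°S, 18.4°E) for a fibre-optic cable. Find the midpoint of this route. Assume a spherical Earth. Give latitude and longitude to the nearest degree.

Convert each endpoint to a unit vector on the sphere (x = cos φ cos λ, y = cos φ sin λ, z = sin φ).
The central angle between the endpoints is δ = arccos(p₁·p₂) ≈ 1.487 rad (85.2°).
Interpolate at f = 1/2 with slerp weights a = sin((1−f)δ)/sin δ ≈ 0.679, b = sin(fδ)/sin δ ≈ 0.679.
p = a·p₁ + b·p₂ ≈ (0.340, 0.825, -0.452); φ = arcsin(p_z) ≈ -26.89°, λ = atan2(p_y, p_x) ≈ 67.60°.

≈ (27°S, 68°E)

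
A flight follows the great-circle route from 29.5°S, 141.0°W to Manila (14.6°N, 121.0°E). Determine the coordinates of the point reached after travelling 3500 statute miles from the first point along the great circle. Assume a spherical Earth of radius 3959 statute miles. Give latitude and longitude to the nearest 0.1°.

Convert each endpoint to a unit vector on the sphere (x = cos φ cos λ, y = cos φ sin λ, z = sin φ).
The central angle between the endpoints is δ = arccos(p₁·p₂) ≈ 1.815 rad (104.0°). The total great-circle distance is δ·R ≈ 1.815 × 3959 ≈ 7184 mi, so the target fraction is f = 3500/7184 ≈ 0.487.
Interpolate at f ≈ 0.487 with slerp weights a = sin((1−f)δ)/sin δ ≈ 0.826, b = sin(fδ)/sin δ ≈ 0.797.
p = a·p₁ + b·p₂ ≈ (-0.956, 0.208, -0.206); φ = arcsin(p_z) ≈ -11.89°, λ = atan2(p_y, p_x) ≈ 167.70°.

≈ 11.9°S, 167.7°E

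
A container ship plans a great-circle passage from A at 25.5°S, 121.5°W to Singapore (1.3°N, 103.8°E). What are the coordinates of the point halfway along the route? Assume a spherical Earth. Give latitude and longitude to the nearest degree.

≈ 29°S, 164°E

Write both endpoints as unit vectors p₁, p₂ with components (cos φ cos λ, cos φ sin λ, sin φ).
The central angle between the endpoints is δ = arccos(p₁·p₂) ≈ 2.271 rad (130.1°).
Interpolate at f = 1/2 with slerp weights a = sin((1−f)δ)/sin δ ≈ 1.186, b = sin(fδ)/sin δ ≈ 1.186.
p = a·p₁ + b·p₂ ≈ (-0.842, 0.239, -0.484); φ = arcsin(p_z) ≈ -28.92°, λ = atan2(p_y, p_x) ≈ 164.17°.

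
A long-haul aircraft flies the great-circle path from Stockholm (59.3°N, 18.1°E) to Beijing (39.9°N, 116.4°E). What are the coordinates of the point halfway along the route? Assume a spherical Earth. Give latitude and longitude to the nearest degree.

≈ (60°N, 80°E)

The haversine formula gives a central angle δ ≈ 1.053 rad (60.3°) between the endpoints.
Interpolate at f = 1/2 with slerp weights a = sin((1−f)δ)/sin δ ≈ 0.578, b = sin(fδ)/sin δ ≈ 0.578.
p = a·p₁ + b·p₂ ≈ (0.083, 0.489, 0.868); φ = arcsin(p_z) ≈ 60.25°, λ = atan2(p_y, p_x) ≈ 80.33°.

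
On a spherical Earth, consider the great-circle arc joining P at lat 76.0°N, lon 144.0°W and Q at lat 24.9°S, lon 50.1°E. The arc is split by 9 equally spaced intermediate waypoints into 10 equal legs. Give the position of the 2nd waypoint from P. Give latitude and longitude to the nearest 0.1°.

≈ lat 77.2°N, lon 69.4°E

From cos δ = sin φ₁ sin φ₂ + cos φ₁ cos φ₂ cos Δλ, the central angle is δ ≈ 2.241 rad (128.4°).
Interpolate at f = 2/10 with slerp weights a = sin((1−f)δ)/sin δ ≈ 1.245, b = sin(fδ)/sin δ ≈ 0.553.
p = a·p₁ + b·p₂ ≈ (0.078, 0.208, 0.975); φ = arcsin(p_z) ≈ 77.17°, λ = atan2(p_y, p_x) ≈ 69.39°.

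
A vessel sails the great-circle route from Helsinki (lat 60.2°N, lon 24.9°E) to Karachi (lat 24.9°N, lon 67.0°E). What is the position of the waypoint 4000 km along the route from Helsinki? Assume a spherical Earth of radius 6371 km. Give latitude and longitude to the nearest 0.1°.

≈ lat 33.3°N, lon 61.7°E

The haversine formula gives a central angle δ ≈ 0.796 rad (45.6°) between the endpoints. The total great-circle distance is δ·R ≈ 0.796 × 6371 ≈ 5069 km, so the target fraction is f = 4000/5069 ≈ 0.789.
Interpolate at f ≈ 0.789 with slerp weights a = sin((1−f)δ)/sin δ ≈ 0.234, b = sin(fδ)/sin δ ≈ 0.822.
p = a·p₁ + b·p₂ ≈ (0.397, 0.736, 0.549); φ = arcsin(p_z) ≈ 33.31°, λ = atan2(p_y, p_x) ≈ 61.65°.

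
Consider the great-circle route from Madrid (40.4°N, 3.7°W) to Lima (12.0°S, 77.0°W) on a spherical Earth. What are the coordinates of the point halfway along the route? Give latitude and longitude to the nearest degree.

≈ 17°N, 46°W

The haversine formula gives a central angle δ ≈ 1.491 rad (85.5°) between the endpoints.
Interpolate at f = 1/2 with slerp weights a = sin((1−f)δ)/sin δ ≈ 0.681, b = sin(fδ)/sin δ ≈ 0.681.
p = a·p₁ + b·p₂ ≈ (0.667, -0.682, 0.300); φ = arcsin(p_z) ≈ 17.43°, λ = atan2(p_y, p_x) ≈ -45.64°.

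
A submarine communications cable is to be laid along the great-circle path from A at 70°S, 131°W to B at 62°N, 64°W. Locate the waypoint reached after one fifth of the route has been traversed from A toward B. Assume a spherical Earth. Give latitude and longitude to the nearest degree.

≈ 45°S, 104°W

Convert each endpoint to a unit vector on the sphere (x = cos φ cos λ, y = cos φ sin λ, z = sin φ).
The central angle between the endpoints is δ = arccos(p₁·p₂) ≈ 2.445 rad (140.1°).
Interpolate at f = 1/5 with slerp weights a = sin((1−f)δ)/sin δ ≈ 1.444, b = sin(fδ)/sin δ ≈ 0.732.
p = a·p₁ + b·p₂ ≈ (-0.173, -0.682, -0.711); φ = arcsin(p_z) ≈ -45.30°, λ = atan2(p_y, p_x) ≈ -104.27°.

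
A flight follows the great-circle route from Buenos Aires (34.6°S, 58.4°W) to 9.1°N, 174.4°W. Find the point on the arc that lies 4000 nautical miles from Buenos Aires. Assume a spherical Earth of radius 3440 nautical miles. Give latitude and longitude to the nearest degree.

The haversine formula gives a central angle δ ≈ 2.033 rad (116.5°) between the endpoints. The total great-circle distance is δ·R ≈ 2.033 × 3440 ≈ 6994 nmi, so the target fraction is f = 4000/6994 ≈ 0.572.
Interpolate at f ≈ 0.572 with slerp weights a = sin((1−f)δ)/sin δ ≈ 0.854, b = sin(fδ)/sin δ ≈ 1.026.
p = a·p₁ + b·p₂ ≈ (-0.639, -0.698, -0.323); φ = arcsin(p_z) ≈ -18.84°, λ = atan2(p_y, p_x) ≈ -132.50°.

≈ 19°S, 133°W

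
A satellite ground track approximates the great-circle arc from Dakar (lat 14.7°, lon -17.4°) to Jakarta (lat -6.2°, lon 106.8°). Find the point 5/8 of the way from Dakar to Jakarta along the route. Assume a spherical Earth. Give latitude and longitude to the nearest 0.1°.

Convert each endpoint to a unit vector on the sphere (x = cos φ cos λ, y = cos φ sin λ, z = sin φ).
The central angle between the endpoints is δ = arccos(p₁·p₂) ≈ 2.175 rad (124.6°).
Interpolate at f = 5/8 with slerp weights a = sin((1−f)δ)/sin δ ≈ 0.885, b = sin(fδ)/sin δ ≈ 1.188.
p = a·p₁ + b·p₂ ≈ (0.475, 0.875, 0.096); φ = arcsin(p_z) ≈ 5.52°, λ = atan2(p_y, p_x) ≈ 61.49°.

≈ lat 5.5°, lon 61.5°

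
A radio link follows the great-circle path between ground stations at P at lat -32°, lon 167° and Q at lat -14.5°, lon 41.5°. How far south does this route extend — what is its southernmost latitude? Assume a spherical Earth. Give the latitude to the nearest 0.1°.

≈ -44.6°

The great circle lies in the plane with unit normal n̂ = (p₁ × p₂)/|p₁ × p₂|.
Here n̂_z ≈ -0.712; the vertex latitude is φ_max = arccos|n̂_z| ≈ 44.6°.
Check via Clairaut: cos φ_max = |cos φ₁| · sin C = cos(32.0°)·sin(122.9°) ≈ 0.712, again giving ≈ 44.6°.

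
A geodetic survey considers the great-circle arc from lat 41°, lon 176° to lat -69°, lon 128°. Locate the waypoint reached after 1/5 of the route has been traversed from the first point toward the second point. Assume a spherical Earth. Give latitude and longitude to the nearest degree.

Write both endpoints as unit vectors p₁, p₂ with components (cos φ cos λ, cos φ sin λ, sin φ).
The central angle between the endpoints is δ = arccos(p₁·p₂) ≈ 2.017 rad (115.6°).
Interpolate at f = 1/5 with slerp weights a = sin((1−f)δ)/sin δ ≈ 1.107, b = sin(fδ)/sin δ ≈ 0.435.
p = a·p₁ + b·p₂ ≈ (-0.930, 0.181, 0.320); φ = arcsin(p_z) ≈ 18.68°, λ = atan2(p_y, p_x) ≈ 168.97°.

≈ lat 19°, lon 169°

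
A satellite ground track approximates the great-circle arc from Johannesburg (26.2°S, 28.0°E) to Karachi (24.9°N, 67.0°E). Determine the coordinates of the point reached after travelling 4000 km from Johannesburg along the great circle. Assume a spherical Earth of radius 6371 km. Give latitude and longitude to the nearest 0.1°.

≈ 2.8°N, 50.0°E

From cos δ = sin φ₁ sin φ₂ + cos φ₁ cos φ₂ cos Δλ, the central angle is δ ≈ 1.108 rad (63.5°). The total great-circle distance is δ·R ≈ 1.108 × 6371 ≈ 7058 km, so the target fraction is f = 4000/7058 ≈ 0.567.
Interpolate at f ≈ 0.567 with slerp weights a = sin((1−f)δ)/sin δ ≈ 0.516, b = sin(fδ)/sin δ ≈ 0.657.
p = a·p₁ + b·p₂ ≈ (0.642, 0.766, 0.049); φ = arcsin(p_z) ≈ 2.78°, λ = atan2(p_y, p_x) ≈ 50.04°.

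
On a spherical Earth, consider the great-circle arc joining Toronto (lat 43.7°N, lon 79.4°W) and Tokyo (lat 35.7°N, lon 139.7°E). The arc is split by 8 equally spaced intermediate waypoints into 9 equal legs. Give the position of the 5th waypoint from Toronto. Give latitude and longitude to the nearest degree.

≈ lat 66°N, lon 172°W

The haversine formula gives a central angle δ ≈ 1.623 rad (93.0°) between the endpoints.
Interpolate at f = 5/9 with slerp weights a = sin((1−f)δ)/sin δ ≈ 0.661, b = sin(fδ)/sin δ ≈ 0.786.
p = a·p₁ + b·p₂ ≈ (-0.399, -0.057, 0.915); φ = arcsin(p_z) ≈ 66.25°, λ = atan2(p_y, p_x) ≈ -171.80°.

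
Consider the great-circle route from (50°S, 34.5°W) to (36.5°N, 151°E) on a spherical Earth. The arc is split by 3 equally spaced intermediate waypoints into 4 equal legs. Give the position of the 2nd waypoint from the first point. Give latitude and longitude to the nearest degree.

Write both endpoints as unit vectors p₁, p₂ with components (cos φ cos λ, cos φ sin λ, sin φ).
The central angle between the endpoints is δ = arccos(p₁·p₂) ≈ 2.896 rad (165.9°).
Interpolate at f = 2/4 with slerp weights a = sin((1−f)δ)/sin δ ≈ 4.082, b = sin(fδ)/sin δ ≈ 4.082.
p = a·p₁ + b·p₂ ≈ (-0.708, 0.105, -0.699); φ = arcsin(p_z) ≈ -44.34°, λ = atan2(p_y, p_x) ≈ 171.59°.

≈ (44°S, 172°E)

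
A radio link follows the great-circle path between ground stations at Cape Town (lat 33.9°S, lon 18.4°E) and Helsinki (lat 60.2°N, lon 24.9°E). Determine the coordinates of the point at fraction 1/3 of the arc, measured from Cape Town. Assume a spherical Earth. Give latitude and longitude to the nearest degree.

Convert each endpoint to a unit vector on the sphere (x = cos φ cos λ, y = cos φ sin λ, z = sin φ).
The central angle between the endpoints is δ = arccos(p₁·p₂) ≈ 1.645 rad (94.3°).
Interpolate at f = 1/3 with slerp weights a = sin((1−f)δ)/sin δ ≈ 0.892, b = sin(fδ)/sin δ ≈ 0.523.
p = a·p₁ + b·p₂ ≈ (0.938, 0.343, -0.044); φ = arcsin(p_z) ≈ -2.52°, λ = atan2(p_y, p_x) ≈ 20.09°.

≈ lat 3°S, lon 20°E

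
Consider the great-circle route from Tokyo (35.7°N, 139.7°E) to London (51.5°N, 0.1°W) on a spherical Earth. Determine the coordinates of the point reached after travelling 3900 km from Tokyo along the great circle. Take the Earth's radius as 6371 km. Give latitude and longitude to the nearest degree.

Write both endpoints as unit vectors p₁, p₂ with components (cos φ cos λ, cos φ sin λ, sin φ).
The central angle between the endpoints is δ = arccos(p₁·p₂) ≈ 1.500 rad (86.0°). The total great-circle distance is δ·R ≈ 1.500 × 6371 ≈ 9558 km, so the target fraction is f = 3900/9558 ≈ 0.408.
Interpolate at f ≈ 0.408 with slerp weights a = sin((1−f)δ)/sin δ ≈ 0.778, b = sin(fδ)/sin δ ≈ 0.576.
p = a·p₁ + b·p₂ ≈ (-0.123, 0.408, 0.905); φ = arcsin(p_z) ≈ 64.78°, λ = atan2(p_y, p_x) ≈ 106.79°.

≈ 65°N, 107°E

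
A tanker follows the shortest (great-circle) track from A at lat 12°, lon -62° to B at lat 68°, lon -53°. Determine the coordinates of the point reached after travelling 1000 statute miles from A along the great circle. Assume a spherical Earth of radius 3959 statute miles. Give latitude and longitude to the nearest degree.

Write both endpoints as unit vectors p₁, p₂ with components (cos φ cos λ, cos φ sin λ, sin φ).
The central angle between the endpoints is δ = arccos(p₁·p₂) ≈ 0.983 rad (56.3°). The total great-circle distance is δ·R ≈ 0.983 × 3959 ≈ 3891 mi, so the target fraction is f = 1000/3891 ≈ 0.257.
Interpolate at f ≈ 0.257 with slerp weights a = sin((1−f)δ)/sin δ ≈ 0.802, b = sin(fδ)/sin δ ≈ 0.300.
p = a·p₁ + b·p₂ ≈ (0.436, -0.782, 0.445); φ = arcsin(p_z) ≈ 26.43°, λ = atan2(p_y, p_x) ≈ -60.87°.

≈ lat 26°, lon -61°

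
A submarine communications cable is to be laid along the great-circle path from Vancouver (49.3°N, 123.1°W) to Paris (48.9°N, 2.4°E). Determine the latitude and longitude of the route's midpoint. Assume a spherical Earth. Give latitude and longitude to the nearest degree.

≈ 68°N, 60°W

Write both endpoints as unit vectors p₁, p₂ with components (cos φ cos λ, cos φ sin λ, sin φ).
The central angle between the endpoints is δ = arccos(p₁·p₂) ≈ 1.243 rad (71.2°).
Interpolate at f = 1/2 with slerp weights a = sin((1−f)δ)/sin δ ≈ 0.615, b = sin(fδ)/sin δ ≈ 0.615.
p = a·p₁ + b·p₂ ≈ (0.185, -0.319, 0.930); φ = arcsin(p_z) ≈ 68.36°, λ = atan2(p_y, p_x) ≈ -59.90°.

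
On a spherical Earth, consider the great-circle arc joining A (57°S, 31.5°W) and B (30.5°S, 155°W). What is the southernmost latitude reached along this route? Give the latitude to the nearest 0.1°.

The great circle lies in the plane with unit normal n̂ = (p₁ × p₂)/|p₁ × p₂|.
Here n̂_z ≈ -0.397; the vertex latitude is φ_max = arccos|n̂_z| ≈ 66.6°.
Check via Clairaut: cos φ_max = |cos φ₁| · sin C = cos(57.0°)·sin(133.2°) ≈ 0.397, again giving ≈ 66.6°.

≈ 66.6°S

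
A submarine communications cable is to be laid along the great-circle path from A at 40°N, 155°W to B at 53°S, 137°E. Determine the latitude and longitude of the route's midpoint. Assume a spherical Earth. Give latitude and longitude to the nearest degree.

Write both endpoints as unit vectors p₁, p₂ with components (cos φ cos λ, cos φ sin λ, sin φ).
The central angle between the endpoints is δ = arccos(p₁·p₂) ≈ 1.918 rad (109.9°).
Interpolate at f = 1/2 with slerp weights a = sin((1−f)δ)/sin δ ≈ 0.871, b = sin(fδ)/sin δ ≈ 0.871.
p = a·p₁ + b·p₂ ≈ (-0.988, 0.075, -0.136); φ = arcsin(p_z) ≈ -7.80°, λ = atan2(p_y, p_x) ≈ 175.63°.

≈ 8°S, 176°E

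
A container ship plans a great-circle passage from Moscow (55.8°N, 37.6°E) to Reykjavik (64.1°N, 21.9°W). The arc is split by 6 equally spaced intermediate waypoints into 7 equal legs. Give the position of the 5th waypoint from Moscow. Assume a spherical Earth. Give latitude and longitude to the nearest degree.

≈ 65°N, 2°W

Write both endpoints as unit vectors p₁, p₂ with components (cos φ cos λ, cos φ sin λ, sin φ).
The central angle between the endpoints is δ = arccos(p₁·p₂) ≈ 0.518 rad (29.7°).
Interpolate at f = 5/7 with slerp weights a = sin((1−f)δ)/sin δ ≈ 0.298, b = sin(fδ)/sin δ ≈ 0.730.
p = a·p₁ + b·p₂ ≈ (0.429, -0.017, 0.903); φ = arcsin(p_z) ≈ 64.60°, λ = atan2(p_y, p_x) ≈ -2.25°.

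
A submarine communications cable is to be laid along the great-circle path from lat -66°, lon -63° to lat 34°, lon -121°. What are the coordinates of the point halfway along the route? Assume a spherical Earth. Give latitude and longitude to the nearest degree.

≈ lat -18°, lon -103°

The haversine formula gives a central angle δ ≈ 1.909 rad (109.4°) between the endpoints.
Interpolate at f = 1/2 with slerp weights a = sin((1−f)δ)/sin δ ≈ 0.865, b = sin(fδ)/sin δ ≈ 0.865.
p = a·p₁ + b·p₂ ≈ (-0.210, -0.928, -0.307); φ = arcsin(p_z) ≈ -17.85°, λ = atan2(p_y, p_x) ≈ -102.73°.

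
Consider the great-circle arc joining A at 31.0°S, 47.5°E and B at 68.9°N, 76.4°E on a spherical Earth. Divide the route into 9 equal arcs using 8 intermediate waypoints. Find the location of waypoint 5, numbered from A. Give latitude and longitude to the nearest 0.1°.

Write both endpoints as unit vectors p₁, p₂ with components (cos φ cos λ, cos φ sin λ, sin φ).
The central angle between the endpoints is δ = arccos(p₁·p₂) ≈ 1.783 rad (102.1°).
Interpolate at f = 5/9 with slerp weights a = sin((1−f)δ)/sin δ ≈ 0.728, b = sin(fδ)/sin δ ≈ 0.855.
p = a·p₁ + b·p₂ ≈ (0.494, 0.760, 0.423); φ = arcsin(p_z) ≈ 25.02°, λ = atan2(p_y, p_x) ≈ 56.95°.

≈ 25.0°N, 57.0°E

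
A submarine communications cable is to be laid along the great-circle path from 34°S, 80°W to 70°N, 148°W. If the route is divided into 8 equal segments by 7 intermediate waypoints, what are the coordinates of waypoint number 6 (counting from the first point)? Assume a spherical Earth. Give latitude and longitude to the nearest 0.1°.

Write both endpoints as unit vectors p₁, p₂ with components (cos φ cos λ, cos φ sin λ, sin φ).
The central angle between the endpoints is δ = arccos(p₁·p₂) ≈ 2.003 rad (114.8°).
Interpolate at f = 6/8 with slerp weights a = sin((1−f)δ)/sin δ ≈ 0.529, b = sin(fδ)/sin δ ≈ 1.099.
p = a·p₁ + b·p₂ ≈ (-0.243, -0.631, 0.737); φ = arcsin(p_z) ≈ 47.47°, λ = atan2(p_y, p_x) ≈ -111.03°.

≈ 47.5°N, 111.0°W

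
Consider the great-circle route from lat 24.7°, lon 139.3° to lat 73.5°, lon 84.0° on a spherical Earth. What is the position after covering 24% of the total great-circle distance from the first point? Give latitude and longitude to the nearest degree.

≈ lat 38°, lon 135°

Convert each endpoint to a unit vector on the sphere (x = cos φ cos λ, y = cos φ sin λ, z = sin φ).
The central angle between the endpoints is δ = arccos(p₁·p₂) ≈ 0.991 rad (56.8°).
Interpolate at f = 0.24 with slerp weights a = sin((1−f)δ)/sin δ ≈ 0.818, b = sin(fδ)/sin δ ≈ 0.282.
p = a·p₁ + b·p₂ ≈ (-0.555, 0.564, 0.612); φ = arcsin(p_z) ≈ 37.71°, λ = atan2(p_y, p_x) ≈ 134.53°.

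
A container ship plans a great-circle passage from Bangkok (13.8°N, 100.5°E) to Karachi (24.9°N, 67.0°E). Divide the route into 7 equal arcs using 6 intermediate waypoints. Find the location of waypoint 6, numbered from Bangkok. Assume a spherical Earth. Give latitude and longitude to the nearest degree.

Convert each endpoint to a unit vector on the sphere (x = cos φ cos λ, y = cos φ sin λ, z = sin φ).
The central angle between the endpoints is δ = arccos(p₁·p₂) ≈ 0.583 rad (33.4°).
Interpolate at f = 6/7 with slerp weights a = sin((1−f)δ)/sin δ ≈ 0.151, b = sin(fδ)/sin δ ≈ 0.870.
p = a·p₁ + b·p₂ ≈ (0.282, 0.871, 0.403); φ = arcsin(p_z) ≈ 23.73°, λ = atan2(p_y, p_x) ≈ 72.08°.

≈ (24°N, 72°E)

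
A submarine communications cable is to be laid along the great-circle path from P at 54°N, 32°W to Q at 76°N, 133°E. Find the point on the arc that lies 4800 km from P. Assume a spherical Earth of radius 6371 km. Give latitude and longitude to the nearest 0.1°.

≈ 82.2°N, 123.4°E

Convert each endpoint to a unit vector on the sphere (x = cos φ cos λ, y = cos φ sin λ, z = sin φ).
The central angle between the endpoints is δ = arccos(p₁·p₂) ≈ 0.866 rad (49.6°). The total great-circle distance is δ·R ≈ 0.866 × 6371 ≈ 5519 km, so the target fraction is f = 4800/5519 ≈ 0.870.
Interpolate at f ≈ 0.870 with slerp weights a = sin((1−f)δ)/sin δ ≈ 0.148, b = sin(fδ)/sin δ ≈ 0.898.
p = a·p₁ + b·p₂ ≈ (-0.074, 0.113, 0.991); φ = arcsin(p_z) ≈ 82.23°, λ = atan2(p_y, p_x) ≈ 123.42°.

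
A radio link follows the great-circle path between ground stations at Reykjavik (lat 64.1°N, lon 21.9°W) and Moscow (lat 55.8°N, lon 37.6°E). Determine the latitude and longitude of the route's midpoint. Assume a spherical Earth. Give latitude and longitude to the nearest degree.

≈ lat 63°N, lon 12°E

Write both endpoints as unit vectors p₁, p₂ with components (cos φ cos λ, cos φ sin λ, sin φ).
The central angle between the endpoints is δ = arccos(p₁·p₂) ≈ 0.518 rad (29.7°).
Interpolate at f = 1/2 with slerp weights a = sin((1−f)δ)/sin δ ≈ 0.517, b = sin(fδ)/sin δ ≈ 0.517.
p = a·p₁ + b·p₂ ≈ (0.440, 0.093, 0.893); φ = arcsin(p_z) ≈ 63.27°, λ = atan2(p_y, p_x) ≈ 11.95°.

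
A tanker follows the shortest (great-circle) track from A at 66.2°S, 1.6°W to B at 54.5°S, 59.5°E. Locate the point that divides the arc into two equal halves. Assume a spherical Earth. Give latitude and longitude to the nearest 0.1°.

≈ 63.8°S, 35.0°E

From cos δ = sin φ₁ sin φ₂ + cos φ₁ cos φ₂ cos Δλ, the central angle is δ ≈ 0.539 rad (30.9°).
Interpolate at f = 1/2 with slerp weights a = sin((1−f)δ)/sin δ ≈ 0.519, b = sin(fδ)/sin δ ≈ 0.519.
p = a·p₁ + b·p₂ ≈ (0.362, 0.254, -0.897); φ = arcsin(p_z) ≈ -63.76°, λ = atan2(p_y, p_x) ≈ 35.01°.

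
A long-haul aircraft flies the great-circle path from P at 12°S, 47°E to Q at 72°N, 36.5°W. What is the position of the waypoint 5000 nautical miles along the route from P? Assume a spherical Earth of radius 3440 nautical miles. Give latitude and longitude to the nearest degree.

≈ 64°N, 2°E

Convert each endpoint to a unit vector on the sphere (x = cos φ cos λ, y = cos φ sin λ, z = sin φ).
The central angle between the endpoints is δ = arccos(p₁·p₂) ≈ 1.735 rad (99.4°). The total great-circle distance is δ·R ≈ 1.735 × 3440 ≈ 5969 nmi, so the target fraction is f = 5000/5969 ≈ 0.838.
Interpolate at f ≈ 0.838 with slerp weights a = sin((1−f)δ)/sin δ ≈ 0.282, b = sin(fδ)/sin δ ≈ 1.007.
p = a·p₁ + b·p₂ ≈ (0.438, 0.016, 0.899); φ = arcsin(p_z) ≈ 64.01°, λ = atan2(p_y, p_x) ≈ 2.15°.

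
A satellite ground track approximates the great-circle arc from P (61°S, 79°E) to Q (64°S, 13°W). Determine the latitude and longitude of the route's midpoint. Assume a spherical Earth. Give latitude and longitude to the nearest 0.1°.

≈ (70.1°S, 36.0°E)

Write both endpoints as unit vectors p₁, p₂ with components (cos φ cos λ, cos φ sin λ, sin φ).
The central angle between the endpoints is δ = arccos(p₁·p₂) ≈ 0.678 rad (38.9°).
Interpolate at f = 1/2 with slerp weights a = sin((1−f)δ)/sin δ ≈ 0.530, b = sin(fδ)/sin δ ≈ 0.530.
p = a·p₁ + b·p₂ ≈ (0.276, 0.200, -0.940); φ = arcsin(p_z) ≈ -70.09°, λ = atan2(p_y, p_x) ≈ 35.98°.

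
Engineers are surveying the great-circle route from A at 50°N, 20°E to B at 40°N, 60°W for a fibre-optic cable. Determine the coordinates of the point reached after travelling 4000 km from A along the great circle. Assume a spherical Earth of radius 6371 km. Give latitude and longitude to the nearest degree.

≈ 50°N, 37°W

From cos δ = sin φ₁ sin φ₂ + cos φ₁ cos φ₂ cos Δλ, the central angle is δ ≈ 0.955 rad (54.7°). The total great-circle distance is δ·R ≈ 0.955 × 6371 ≈ 6082 km, so the target fraction is f = 4000/6082 ≈ 0.658.
Interpolate at f ≈ 0.658 with slerp weights a = sin((1−f)δ)/sin δ ≈ 0.393, b = sin(fδ)/sin δ ≈ 0.720.
p = a·p₁ + b·p₂ ≈ (0.513, -0.391, 0.764); φ = arcsin(p_z) ≈ 49.82°, λ = atan2(p_y, p_x) ≈ -37.30°.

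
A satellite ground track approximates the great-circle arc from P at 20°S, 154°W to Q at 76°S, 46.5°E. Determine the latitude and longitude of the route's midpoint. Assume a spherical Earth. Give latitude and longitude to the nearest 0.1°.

≈ 61.3°S, 160.8°W

Write both endpoints as unit vectors p₁, p₂ with components (cos φ cos λ, cos φ sin λ, sin φ).
The central angle between the endpoints is δ = arccos(p₁·p₂) ≈ 1.452 rad (83.2°).
Interpolate at f = 1/2 with slerp weights a = sin((1−f)δ)/sin δ ≈ 0.668, b = sin(fδ)/sin δ ≈ 0.668.
p = a·p₁ + b·p₂ ≈ (-0.453, -0.158, -0.877); φ = arcsin(p_z) ≈ -61.31°, λ = atan2(p_y, p_x) ≈ -160.78°.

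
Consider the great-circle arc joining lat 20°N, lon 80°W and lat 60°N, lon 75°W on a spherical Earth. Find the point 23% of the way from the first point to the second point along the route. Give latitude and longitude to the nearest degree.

From cos δ = sin φ₁ sin φ₂ + cos φ₁ cos φ₂ cos Δλ, the central angle is δ ≈ 0.701 rad (40.2°).
Interpolate at f = 0.23 with slerp weights a = sin((1−f)δ)/sin δ ≈ 0.797, b = sin(fδ)/sin δ ≈ 0.249.
p = a·p₁ + b·p₂ ≈ (0.162, -0.858, 0.488); φ = arcsin(p_z) ≈ 29.21°, λ = atan2(p_y, p_x) ≈ -79.29°.

≈ lat 29°N, lon 79°W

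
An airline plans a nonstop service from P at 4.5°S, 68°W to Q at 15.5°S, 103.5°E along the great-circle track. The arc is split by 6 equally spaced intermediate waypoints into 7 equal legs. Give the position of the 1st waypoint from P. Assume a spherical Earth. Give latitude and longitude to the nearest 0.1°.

≈ 25.2°S, 58.6°W

From cos δ = sin φ₁ sin φ₂ + cos φ₁ cos φ₂ cos Δλ, the central angle is δ ≈ 2.763 rad (158.3°).
Interpolate at f = 1/7 with slerp weights a = sin((1−f)δ)/sin δ ≈ 1.889, b = sin(fδ)/sin δ ≈ 1.040.
p = a·p₁ + b·p₂ ≈ (0.472, -0.772, -0.426); φ = arcsin(p_z) ≈ -25.23°, λ = atan2(p_y, p_x) ≈ -58.58°.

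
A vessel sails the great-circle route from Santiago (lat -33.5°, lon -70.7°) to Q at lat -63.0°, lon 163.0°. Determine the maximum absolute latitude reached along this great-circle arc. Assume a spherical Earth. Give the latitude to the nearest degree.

≈ -72°

The great circle lies in the plane with unit normal n̂ = (p₁ × p₂)/|p₁ × p₂|.
Here n̂_z ≈ -0.317; the vertex latitude is φ_max = arccos|n̂_z| ≈ 71.5°.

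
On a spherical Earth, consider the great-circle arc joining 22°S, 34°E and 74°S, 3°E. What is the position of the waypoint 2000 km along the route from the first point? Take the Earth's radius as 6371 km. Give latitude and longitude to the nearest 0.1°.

Write both endpoints as unit vectors p₁, p₂ with components (cos φ cos λ, cos φ sin λ, sin φ).
The central angle between the endpoints is δ = arccos(p₁·p₂) ≈ 0.953 rad (54.6°). The total great-circle distance is δ·R ≈ 0.953 × 6371 ≈ 6072 km, so the target fraction is f = 2000/6072 ≈ 0.329.
Interpolate at f ≈ 0.329 with slerp weights a = sin((1−f)δ)/sin δ ≈ 0.732, b = sin(fδ)/sin δ ≈ 0.379.
p = a·p₁ + b·p₂ ≈ (0.667, 0.385, -0.638); φ = arcsin(p_z) ≈ -39.66°, λ = atan2(p_y, p_x) ≈ 29.99°.

≈ 39.7°S, 30.0°E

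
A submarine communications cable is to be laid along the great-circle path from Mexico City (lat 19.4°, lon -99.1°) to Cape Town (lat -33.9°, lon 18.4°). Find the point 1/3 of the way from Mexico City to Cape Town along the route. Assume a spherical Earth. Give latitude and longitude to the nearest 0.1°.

≈ lat -2.6°, lon -63.8°

Convert each endpoint to a unit vector on the sphere (x = cos φ cos λ, y = cos φ sin λ, z = sin φ).
The central angle between the endpoints is δ = arccos(p₁·p₂) ≈ 2.149 rad (123.1°).
Interpolate at f = 1/3 with slerp weights a = sin((1−f)δ)/sin δ ≈ 1.183, b = sin(fδ)/sin δ ≈ 0.784.
p = a·p₁ + b·p₂ ≈ (0.441, -0.896, -0.045); φ = arcsin(p_z) ≈ -2.55°, λ = atan2(p_y, p_x) ≈ -63.79°.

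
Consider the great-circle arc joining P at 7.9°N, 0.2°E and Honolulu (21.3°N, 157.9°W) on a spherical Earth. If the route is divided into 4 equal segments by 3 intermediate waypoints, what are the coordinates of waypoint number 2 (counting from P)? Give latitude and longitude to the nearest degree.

Write both endpoints as unit vectors p₁, p₂ with components (cos φ cos λ, cos φ sin λ, sin φ).
The central angle between the endpoints is δ = arccos(p₁·p₂) ≈ 2.509 rad (143.7°).
Interpolate at f = 2/4 with slerp weights a = sin((1−f)δ)/sin δ ≈ 1.607, b = sin(fδ)/sin δ ≈ 1.607.
p = a·p₁ + b·p₂ ≈ (0.204, -0.558, 0.804); φ = arcsin(p_z) ≈ 53.56°, λ = atan2(p_y, p_x) ≈ -69.86°.

≈ 54°N, 70°W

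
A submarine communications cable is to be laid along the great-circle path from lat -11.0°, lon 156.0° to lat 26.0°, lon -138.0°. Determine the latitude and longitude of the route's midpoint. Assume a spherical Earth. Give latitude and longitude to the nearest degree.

Write both endpoints as unit vectors p₁, p₂ with components (cos φ cos λ, cos φ sin λ, sin φ).
The central angle between the endpoints is δ = arccos(p₁·p₂) ≈ 1.292 rad (74.0°).
Interpolate at f = 1/2 with slerp weights a = sin((1−f)δ)/sin δ ≈ 0.626, b = sin(fδ)/sin δ ≈ 0.626.
p = a·p₁ + b·p₂ ≈ (-0.980, -0.127, 0.155); φ = arcsin(p_z) ≈ 8.92°, λ = atan2(p_y, p_x) ≈ -172.64°.

≈ lat 9°, lon -173°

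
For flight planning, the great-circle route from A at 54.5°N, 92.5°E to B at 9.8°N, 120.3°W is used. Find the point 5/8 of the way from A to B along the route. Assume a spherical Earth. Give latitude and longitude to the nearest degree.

≈ 48°N, 139°W

Write both endpoints as unit vectors p₁, p₂ with components (cos φ cos λ, cos φ sin λ, sin φ).
The central angle between the endpoints is δ = arccos(p₁·p₂) ≈ 1.920 rad (110.0°).
Interpolate at f = 5/8 with slerp weights a = sin((1−f)δ)/sin δ ≈ 0.702, b = sin(fδ)/sin δ ≈ 0.992.
p = a·p₁ + b·p₂ ≈ (-0.511, -0.437, 0.740); φ = arcsin(p_z) ≈ 47.76°, λ = atan2(p_y, p_x) ≈ -139.47°.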